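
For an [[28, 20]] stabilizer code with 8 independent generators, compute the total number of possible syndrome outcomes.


Each stabilizer generator gives a binary (+1 or -1) measurement outcome.
With 8 independent generators:
Total syndromes = 2^8
= 256

256


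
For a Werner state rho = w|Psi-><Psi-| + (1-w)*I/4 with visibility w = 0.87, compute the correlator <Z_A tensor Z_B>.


|Psi-> = (|01> - |10>)/sqrt(2)
For the pure Bell state, <Z_A Z_B> = -1 (Bell-state Pauli correlator).
The maximally-mixed part I/4 has tr(I/4 * P tensor P) = 0 for any traceless Pauli P.
So <Z_A Z_B>_rho = w * (-1) + (1 - w) * 0
= 0.87 * (-1)
= -0.8700

-0.8700


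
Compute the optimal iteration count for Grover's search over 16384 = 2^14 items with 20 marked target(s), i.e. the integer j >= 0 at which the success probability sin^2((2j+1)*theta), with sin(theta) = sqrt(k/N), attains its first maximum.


After j Grover iterations the success probability is P(j) = sin^2((2j+1)*theta), where sin(theta) = sqrt(k/N).
N = 2^14 = 16384, k = 20
sin(theta) = sqrt(k/N) = 0.03493856215
theta = arcsin(sqrt(k/N)) = 0.03494567432 rad
P(j) reaches its first maximum when (2j+1)*theta is as close as possible to pi/2, i.e. j = round(pi/(4*theta) - 1/2).
pi/(4*theta) - 1/2 = 21.9748
(For comparison, the common estimate pi/4 * sqrt(N/k) = 22.4794; the exact maximiser is used here.)
Optimal iterations = 22

22


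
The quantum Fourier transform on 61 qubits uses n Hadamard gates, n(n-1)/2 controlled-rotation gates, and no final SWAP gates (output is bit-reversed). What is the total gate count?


Hadamard gates: 61
Controlled rotations: n*(n-1)/2 = 61*60/2 = 1830
SWAP gates: 0 (omitted)
Total = 61 + 1830
= 1891

1891


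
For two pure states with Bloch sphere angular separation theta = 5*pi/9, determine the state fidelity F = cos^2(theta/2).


For states separated by angle theta on Bloch sphere:
F = cos^2(theta/2)
theta = 5*pi/9 = 1.7453
theta/2 = 0.8727
cos(theta/2) = 0.6428
F = 0.4132

0.4132


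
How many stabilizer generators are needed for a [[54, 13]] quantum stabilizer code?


For an [[n,k]] stabilizer code:
Number of stabilizer generators = n - k
= 54 - 13
= 41

41


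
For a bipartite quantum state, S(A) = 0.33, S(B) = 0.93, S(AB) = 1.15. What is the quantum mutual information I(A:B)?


I(A:B) = S(A) + S(B) - S(AB)
= 0.33 + 0.93 - 1.15
= 0.1100

0.1100


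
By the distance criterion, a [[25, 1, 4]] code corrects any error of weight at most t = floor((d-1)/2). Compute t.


Code parameters: [[25, 1, 4]], distance d = 4.
Number of correctable errors = floor((d-1)/2)
= floor((4 - 1)/2)
= floor(3/2)
= 1

1


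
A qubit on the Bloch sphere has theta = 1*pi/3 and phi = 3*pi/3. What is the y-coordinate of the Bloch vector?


theta = 1.0472, phi = 3.1416
r_y = sin(theta)*sin(phi) = 0.8660 * 0.0000
r_y = 0.0000

0.0000


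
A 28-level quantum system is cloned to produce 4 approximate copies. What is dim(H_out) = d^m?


Output space = H^(tensor 4) where dim(H) = 28
dim = 28^4
= 784 (after 2 factors)
= 21952 (after 3 factors)
= 614656 (after 4 factors)
= 614656

614656


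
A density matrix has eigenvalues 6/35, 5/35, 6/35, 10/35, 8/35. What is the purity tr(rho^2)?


tr(rho^2) = sum of eigenvalues squared
= (6/35)^2 + (5/35)^2 + (6/35)^2 + (10/35)^2 + (8/35)^2
= (36 + 25 + 36 + 100 + 64) / 1225
= 261/1225
= 0.2131

0.2131


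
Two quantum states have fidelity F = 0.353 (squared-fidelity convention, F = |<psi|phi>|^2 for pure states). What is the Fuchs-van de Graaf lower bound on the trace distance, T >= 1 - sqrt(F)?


Fuchs-van de Graaf (squared-fidelity convention): 1 - sqrt(F) <= T <= sqrt(1 - F).
Lower bound: T >= 1 - sqrt(F)
sqrt(F) = sqrt(0.353) = 0.5941
T >= 1 - 0.5941
T >= 0.4059

0.4059


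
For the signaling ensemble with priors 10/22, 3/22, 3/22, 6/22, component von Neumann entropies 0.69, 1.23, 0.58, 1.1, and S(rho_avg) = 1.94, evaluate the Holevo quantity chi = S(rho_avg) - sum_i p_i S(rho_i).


chi = S(rho) - sum_i p_i * S(rho_i)
Weighted entropy = 10/22 * 0.69 + 3/22 * 1.23 + 3/22 * 0.58 + 6/22 * 1.1
= 0.8605
chi = 1.94 - 0.8605
= 1.0795

1.0795


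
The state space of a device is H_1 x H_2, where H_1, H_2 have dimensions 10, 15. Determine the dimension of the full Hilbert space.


dim(H_1 x H_2) = 10 * 15
= 150

150


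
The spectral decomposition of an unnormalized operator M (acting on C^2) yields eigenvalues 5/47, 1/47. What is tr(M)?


tr(M) = sum of eigenvalues
= 5/47 + 1/47
= 6/47
= 0.1277

0.1277


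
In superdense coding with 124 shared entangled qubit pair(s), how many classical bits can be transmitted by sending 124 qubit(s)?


Superdense coding allows 2 classical bits per shared entangled pair.
124 pair(s) -> 2 * 124 = 248 classical bits

248


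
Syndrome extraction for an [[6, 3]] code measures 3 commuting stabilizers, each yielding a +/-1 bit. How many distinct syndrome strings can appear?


Each stabilizer generator gives a binary (+1 or -1) measurement outcome.
With 3 independent generators:
Total syndromes = 2^3
= 8

8


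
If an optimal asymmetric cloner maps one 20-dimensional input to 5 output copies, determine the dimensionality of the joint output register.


Output space = H^(tensor 5) where dim(H) = 20
dim = 20^5
= 400 (after 2 factors)
= 8000 (after 3 factors)
= 160000 (after 4 factors)
= 3200000 (after 5 factors)
= 3200000

3200000


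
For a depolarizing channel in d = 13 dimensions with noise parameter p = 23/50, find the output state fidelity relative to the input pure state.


F = (1-p) + p/d
= (1 - 0.4600) + 0.4600/13
= 0.5400 + 0.0354
= 0.5754

0.5754


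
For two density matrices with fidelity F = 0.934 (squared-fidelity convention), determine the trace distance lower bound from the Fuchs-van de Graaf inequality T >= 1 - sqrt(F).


Fuchs-van de Graaf (squared-fidelity convention): 1 - sqrt(F) <= T <= sqrt(1 - F).
Lower bound: T >= 1 - sqrt(F)
sqrt(F) = sqrt(0.934) = 0.9664
T >= 1 - 0.9664
T >= 0.0336

0.0336


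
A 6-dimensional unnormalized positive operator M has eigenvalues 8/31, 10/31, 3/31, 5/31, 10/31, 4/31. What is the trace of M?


tr(M) = sum of eigenvalues
= 8/31 + 10/31 + 3/31 + 5/31 + 10/31 + 4/31
= 40/31
= 1.2903

1.2903


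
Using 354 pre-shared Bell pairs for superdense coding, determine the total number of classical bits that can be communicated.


Superdense coding allows 2 classical bits per shared entangled pair.
354 pair(s) -> 2 * 354 = 708 classical bits

708


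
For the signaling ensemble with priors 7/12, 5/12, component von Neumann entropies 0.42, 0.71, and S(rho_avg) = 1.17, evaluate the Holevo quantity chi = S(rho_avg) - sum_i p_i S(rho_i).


chi = S(rho) - sum_i p_i * S(rho_i)
Weighted entropy = 7/12 * 0.42 + 5/12 * 0.71
= 0.5408
chi = 1.17 - 0.5408
= 0.6292

0.6292


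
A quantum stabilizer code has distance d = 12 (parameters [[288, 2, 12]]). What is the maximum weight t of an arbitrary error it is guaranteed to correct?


Code parameters: [[288, 2, 12]], distance d = 12.
Number of correctable errors = floor((d-1)/2)
= floor((12 - 1)/2)
= floor(11/2)
= 5

5


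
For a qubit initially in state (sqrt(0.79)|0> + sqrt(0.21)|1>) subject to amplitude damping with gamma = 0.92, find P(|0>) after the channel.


For amplitude damping with parameter gamma on state sqrt(a)|0> + sqrt(b)|1>:
alpha^2 = 0.79, beta^2 = 0.21
P(|0>) = alpha^2 + gamma * beta^2
= 0.79 + 0.92 * 0.21
= 0.79 + 0.1932
= 0.9832

0.9832


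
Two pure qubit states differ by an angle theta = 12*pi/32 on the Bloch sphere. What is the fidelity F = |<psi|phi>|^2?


For states separated by angle theta on Bloch sphere:
F = cos^2(theta/2)
theta = 12*pi/32 = 1.1781
theta/2 = 0.5890
cos(theta/2) = 0.8315
F = 0.6913

0.6913


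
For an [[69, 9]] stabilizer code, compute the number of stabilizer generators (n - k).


For an [[n,k]] stabilizer code:
Number of stabilizer generators = n - k
= 69 - 9
= 60

60


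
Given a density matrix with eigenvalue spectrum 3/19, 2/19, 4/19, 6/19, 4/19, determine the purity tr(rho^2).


tr(rho^2) = sum of eigenvalues squared
= (3/19)^2 + (2/19)^2 + (4/19)^2 + (6/19)^2 + (4/19)^2
= (9 + 4 + 16 + 36 + 16) / 361
= 81/361
= 0.2244

0.2244


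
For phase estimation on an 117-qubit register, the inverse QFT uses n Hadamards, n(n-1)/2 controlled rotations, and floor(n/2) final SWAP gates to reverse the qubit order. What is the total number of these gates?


Hadamard gates: 117
Controlled rotations: n*(n-1)/2 = 117*116/2 = 6786
SWAP gates: floor(n/2) = floor(117/2) = 58
Total = 117 + 6786 + 58
= 6961

6961


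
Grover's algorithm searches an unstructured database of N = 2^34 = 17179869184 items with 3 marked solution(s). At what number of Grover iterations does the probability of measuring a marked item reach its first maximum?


After j Grover iterations the success probability is P(j) = sin^2((2j+1)*theta), where sin(theta) = sqrt(k/N).
N = 2^34 = 17179869184, k = 3
sin(theta) = sqrt(k/N) = 1.321449896e-05
theta = arcsin(sqrt(k/N)) = 1.321449896e-05 rad
P(j) reaches its first maximum when (2j+1)*theta is as close as possible to pi/2, i.e. j = round(pi/(4*theta) - 1/2).
pi/(4*theta) - 1/2 = 59434.0776
(For comparison, the common estimate pi/4 * sqrt(N/k) = 59434.5776; the exact maximiser is used here.)
Optimal iterations = 59434

59434


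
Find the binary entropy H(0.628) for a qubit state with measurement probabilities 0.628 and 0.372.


S = -p*log2(p) - (1-p)*log2(1-p)
p = 0.6280, 1-p = 0.3720
= -0.6280 * log2(0.6280) - 0.3720 * log2(0.3720)
= -(-0.4215) - (-0.5307)
= 0.9522

0.9522


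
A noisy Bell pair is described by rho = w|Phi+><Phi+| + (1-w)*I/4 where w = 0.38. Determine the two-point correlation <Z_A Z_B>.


|Phi+> = (|00> + |11>)/sqrt(2)
For the pure Bell state, <Z_A Z_B> = +1 (Bell-state Pauli correlator).
The maximally-mixed part I/4 has tr(I/4 * P tensor P) = 0 for any traceless Pauli P.
So <Z_A Z_B>_rho = w * (+1) + (1 - w) * 0
= 0.38 * (+1)
= 0.3800

0.3800


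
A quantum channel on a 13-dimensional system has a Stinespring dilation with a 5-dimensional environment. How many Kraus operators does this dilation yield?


Tracing out the environment in an orthonormal basis {|i>_E} gives Kraus operators K_i = <i|_E U |0>_E.
Number of Kraus operators = dim(H_env) = d_env
= 5

5


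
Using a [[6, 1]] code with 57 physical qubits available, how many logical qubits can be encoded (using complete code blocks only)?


Each code block uses 6 physical qubits for 1 logical qubit(s).
Number of complete blocks = floor(57 / 6) = 9
Logical qubits = 9 * 1
= 9

9


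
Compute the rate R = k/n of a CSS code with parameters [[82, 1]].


Code rate R = k/n
= 1/82
= 0.0122

0.0122


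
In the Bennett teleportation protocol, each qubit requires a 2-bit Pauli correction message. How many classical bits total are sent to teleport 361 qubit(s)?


Quantum teleportation requires 2 classical bits per qubit teleported.
361 qubit(s) -> 2 * 361 = 722 classical bits

722


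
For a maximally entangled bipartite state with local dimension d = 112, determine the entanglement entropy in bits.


For a maximally entangled state in d x d:
S = log2(d) = log2(112)
= 6.8074

6.8074


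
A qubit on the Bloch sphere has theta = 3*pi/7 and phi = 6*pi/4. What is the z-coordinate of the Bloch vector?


theta = 1.3464, phi = 4.7124
r_z = cos(theta) = 0.2225

0.2225


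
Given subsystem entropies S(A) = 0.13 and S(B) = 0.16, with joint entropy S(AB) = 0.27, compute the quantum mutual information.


I(A:B) = S(A) + S(B) - S(AB)
= 0.13 + 0.16 - 0.27
= 0.0200

0.0200


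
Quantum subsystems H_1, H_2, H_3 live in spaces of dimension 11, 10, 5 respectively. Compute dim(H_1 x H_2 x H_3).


dim(H_1 x H_2 x H_3) = 11 * 10 * 5
= 110 * 5
= 550

550


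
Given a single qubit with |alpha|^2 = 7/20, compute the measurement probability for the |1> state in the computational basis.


|alpha|^2 = 7/20 = 0.3500
|beta|^2 = 1 - 7/20 = 13/20 = 0.6500
P(|1>) = |beta|^2 = 0.6500

0.6500


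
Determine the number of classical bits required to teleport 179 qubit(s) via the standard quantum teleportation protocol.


Quantum teleportation requires 2 classical bits per qubit teleported.
179 qubit(s) -> 2 * 179 = 358 classical bits

358


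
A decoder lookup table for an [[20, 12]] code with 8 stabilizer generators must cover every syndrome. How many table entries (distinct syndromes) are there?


Each stabilizer generator gives a binary (+1 or -1) measurement outcome.
With 8 independent generators:
Total syndromes = 2^8
= 256

256


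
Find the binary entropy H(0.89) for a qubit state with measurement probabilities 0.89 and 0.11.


S = -p*log2(p) - (1-p)*log2(1-p)
p = 0.8900, 1-p = 0.1100
= -0.8900 * log2(0.8900) - 0.1100 * log2(0.1100)
= -(-0.1496) - (-0.3503)
= 0.4999

0.4999


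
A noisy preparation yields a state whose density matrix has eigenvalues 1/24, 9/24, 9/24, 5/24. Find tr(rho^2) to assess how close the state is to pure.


tr(rho^2) = sum of eigenvalues squared
= (1/24)^2 + (9/24)^2 + (9/24)^2 + (5/24)^2
= (1 + 81 + 81 + 25) / 576
= 188/576
= 0.3264

0.3264


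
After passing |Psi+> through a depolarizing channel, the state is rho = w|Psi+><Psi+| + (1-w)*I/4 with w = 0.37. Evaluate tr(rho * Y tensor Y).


|Psi+> = (|01> + |10>)/sqrt(2)
For the pure Bell state, <Y_A Y_B> = +1 (Bell-state Pauli correlator).
The maximally-mixed part I/4 has tr(I/4 * P tensor P) = 0 for any traceless Pauli P.
So <Y_A Y_B>_rho = w * (+1) + (1 - w) * 0
= 0.37 * (+1)
= 0.3700

0.3700


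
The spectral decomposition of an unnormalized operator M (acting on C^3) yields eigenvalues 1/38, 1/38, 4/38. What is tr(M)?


tr(M) = sum of eigenvalues
= 1/38 + 1/38 + 4/38
= 6/38
= 0.1579

0.1579


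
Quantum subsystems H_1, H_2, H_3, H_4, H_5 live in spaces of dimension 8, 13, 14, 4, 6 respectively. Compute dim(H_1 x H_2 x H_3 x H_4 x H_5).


dim(H_1 x H_2 x H_3 x H_4 x H_5) = 8 * 13 * 14 * 4 * 6
= 104 * 14 * 4 * 6
= 1456 * 4 * 6
= 5824 * 6
= 34944

34944


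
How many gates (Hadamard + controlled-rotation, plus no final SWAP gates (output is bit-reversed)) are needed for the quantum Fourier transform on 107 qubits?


Hadamard gates: 107
Controlled rotations: n*(n-1)/2 = 107*106/2 = 5671
SWAP gates: 0 (omitted)
Total = 107 + 5671
= 5778

5778


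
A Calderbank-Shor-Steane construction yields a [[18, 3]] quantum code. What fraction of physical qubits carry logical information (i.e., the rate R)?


Code rate R = k/n
= 3/18
= 0.1667

0.1667


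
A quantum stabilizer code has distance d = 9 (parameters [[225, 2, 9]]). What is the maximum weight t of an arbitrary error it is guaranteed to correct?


Code parameters: [[225, 2, 9]], distance d = 9.
Number of correctable errors = floor((d-1)/2)
= floor((9 - 1)/2)
= floor(8/2)
= 4

4


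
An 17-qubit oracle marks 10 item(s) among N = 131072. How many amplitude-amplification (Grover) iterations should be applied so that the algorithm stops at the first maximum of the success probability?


After j Grover iterations the success probability is P(j) = sin^2((2j+1)*theta), where sin(theta) = sqrt(k/N).
N = 2^17 = 131072, k = 10
sin(theta) = sqrt(k/N) = 0.008734640537
theta = arcsin(sqrt(k/N)) = 0.008734751608 rad
P(j) reaches its first maximum when (2j+1)*theta is as close as possible to pi/2, i.e. j = round(pi/(4*theta) - 1/2).
pi/(4*theta) - 1/2 = 89.4165
(For comparison, the common estimate pi/4 * sqrt(N/k) = 89.9176; the exact maximiser is used here.)
Optimal iterations = 89

89


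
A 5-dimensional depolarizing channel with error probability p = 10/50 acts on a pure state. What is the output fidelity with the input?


F = (1-p) + p/d
= (1 - 0.2000) + 0.2000/5
= 0.8000 + 0.0400
= 0.8400

0.8400


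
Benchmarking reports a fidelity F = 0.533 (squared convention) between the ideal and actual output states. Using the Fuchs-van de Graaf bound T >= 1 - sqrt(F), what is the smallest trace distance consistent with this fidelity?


Fuchs-van de Graaf (squared-fidelity convention): 1 - sqrt(F) <= T <= sqrt(1 - F).
Lower bound: T >= 1 - sqrt(F)
sqrt(F) = sqrt(0.533) = 0.7301
T >= 1 - 0.7301
T >= 0.2699

0.2699


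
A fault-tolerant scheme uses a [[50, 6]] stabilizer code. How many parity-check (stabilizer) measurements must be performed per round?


For an [[n,k]] stabilizer code:
Number of stabilizer generators = n - k
= 50 - 6
= 44

44


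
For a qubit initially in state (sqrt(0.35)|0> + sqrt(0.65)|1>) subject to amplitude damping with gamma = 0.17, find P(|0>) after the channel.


For amplitude damping with parameter gamma on state sqrt(a)|0> + sqrt(b)|1>:
alpha^2 = 0.35, beta^2 = 0.65
P(|0>) = alpha^2 + gamma * beta^2
= 0.35 + 0.17 * 0.65
= 0.35 + 0.1105
= 0.4605

0.4605


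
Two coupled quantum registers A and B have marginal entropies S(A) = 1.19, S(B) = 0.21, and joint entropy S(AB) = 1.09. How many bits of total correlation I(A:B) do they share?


I(A:B) = S(A) + S(B) - S(AB)
= 1.19 + 0.21 - 1.09
= 0.3100

0.3100


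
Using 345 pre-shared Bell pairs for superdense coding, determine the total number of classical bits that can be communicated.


Superdense coding allows 2 classical bits per shared entangled pair.
345 pair(s) -> 2 * 345 = 690 classical bits

690


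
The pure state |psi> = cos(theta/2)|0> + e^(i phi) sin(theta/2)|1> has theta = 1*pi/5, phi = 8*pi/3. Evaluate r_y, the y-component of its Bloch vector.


theta = 0.6283, phi = 8.3776
r_y = sin(theta)*sin(phi) = 0.5878 * 0.8660
r_y = 0.5090

0.5090


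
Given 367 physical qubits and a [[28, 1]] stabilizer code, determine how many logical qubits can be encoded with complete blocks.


Each code block uses 28 physical qubits for 1 logical qubit(s).
Number of complete blocks = floor(367 / 28) = 13
Logical qubits = 13 * 1
= 13

13


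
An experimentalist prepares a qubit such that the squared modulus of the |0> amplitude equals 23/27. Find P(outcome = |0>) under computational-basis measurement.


|alpha|^2 = 23/27 = 0.8519
|beta|^2 = 1 - 23/27 = 4/27 = 0.1481
P(|0>) = |alpha|^2 = 0.8519

0.8519


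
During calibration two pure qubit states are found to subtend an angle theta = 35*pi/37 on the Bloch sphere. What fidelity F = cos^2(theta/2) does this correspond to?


For states separated by angle theta on Bloch sphere:
F = cos^2(theta/2)
theta = 35*pi/37 = 2.9718
theta/2 = 1.4859
cos(theta/2) = 0.0848
F = 0.0072

0.0072


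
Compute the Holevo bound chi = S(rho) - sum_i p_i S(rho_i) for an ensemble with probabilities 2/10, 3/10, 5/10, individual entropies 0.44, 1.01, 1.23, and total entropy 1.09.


chi = S(rho) - sum_i p_i * S(rho_i)
Weighted entropy = 2/10 * 0.44 + 3/10 * 1.01 + 5/10 * 1.23
= 1.0060
chi = 1.09 - 1.0060
= 0.0840

0.0840


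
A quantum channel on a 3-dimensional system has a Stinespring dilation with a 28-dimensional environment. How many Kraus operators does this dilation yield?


Tracing out the environment in an orthonormal basis {|i>_E} gives Kraus operators K_i = <i|_E U |0>_E.
Number of Kraus operators = dim(H_env) = d_env
= 28

28


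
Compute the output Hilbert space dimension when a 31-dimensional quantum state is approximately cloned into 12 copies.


Output space = H^(tensor 12) where dim(H) = 31
dim = 31^12
= 961 (after 2 factors)
= 29791 (after 3 factors)
= 923521 (after 4 factors)
= 28629151 (after 5 factors)
= 887503681 (after 6 factors)
= 27512614111 (after 7 factors)
= 852891037441 (after 8 factors)
= 26439622160671 (after 9 factors)
= 819628286980801 (after 10 factors)
= 25408476896404831 (after 11 factors)
= 787662783788549761 (after 12 factors)
= 787662783788549761

787662783788549761


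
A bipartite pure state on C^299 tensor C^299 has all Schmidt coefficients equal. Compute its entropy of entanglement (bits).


For a maximally entangled state in d x d:
S = log2(d) = log2(299)
= 8.2240

8.2240


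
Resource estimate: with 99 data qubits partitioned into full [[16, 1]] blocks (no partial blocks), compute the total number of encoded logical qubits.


Each code block uses 16 physical qubits for 1 logical qubit(s).
Number of complete blocks = floor(99 / 16) = 6
Logical qubits = 6 * 1
= 6

6


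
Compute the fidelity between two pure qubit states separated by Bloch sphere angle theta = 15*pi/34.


For states separated by angle theta on Bloch sphere:
F = cos^2(theta/2)
theta = 15*pi/34 = 1.3860
theta/2 = 0.6930
cos(theta/2) = 0.7693
F = 0.5919

0.5919


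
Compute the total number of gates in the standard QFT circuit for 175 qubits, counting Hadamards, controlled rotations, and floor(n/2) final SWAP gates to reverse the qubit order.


Hadamard gates: 175
Controlled rotations: n*(n-1)/2 = 175*174/2 = 15225
SWAP gates: floor(n/2) = floor(175/2) = 87
Total = 175 + 15225 + 87
= 15487

15487


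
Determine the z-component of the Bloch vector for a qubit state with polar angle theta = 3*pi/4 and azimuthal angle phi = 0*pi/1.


theta = 2.3562, phi = 0.0000
r_z = cos(theta) = -0.7071

-0.7071


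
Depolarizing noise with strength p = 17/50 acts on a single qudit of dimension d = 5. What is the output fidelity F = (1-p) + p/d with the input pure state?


F = (1-p) + p/d
= (1 - 0.3400) + 0.3400/5
= 0.6600 + 0.0680
= 0.7280

0.7280


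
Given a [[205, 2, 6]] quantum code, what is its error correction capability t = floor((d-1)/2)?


Code parameters: [[205, 2, 6]], distance d = 6.
Number of correctable errors = floor((d-1)/2)
= floor((6 - 1)/2)
= floor(5/2)
= 2

2


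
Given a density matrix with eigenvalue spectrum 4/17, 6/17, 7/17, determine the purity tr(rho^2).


tr(rho^2) = sum of eigenvalues squared
= (4/17)^2 + (6/17)^2 + (7/17)^2
= (16 + 36 + 49) / 289
= 101/289
= 0.3495

0.3495


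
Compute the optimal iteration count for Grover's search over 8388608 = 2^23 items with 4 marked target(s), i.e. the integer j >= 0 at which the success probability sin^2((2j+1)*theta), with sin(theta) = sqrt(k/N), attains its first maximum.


After j Grover iterations the success probability is P(j) = sin^2((2j+1)*theta), where sin(theta) = sqrt(k/N).
N = 2^23 = 8388608, k = 4
sin(theta) = sqrt(k/N) = 0.000690533966
theta = arcsin(sqrt(k/N)) = 0.0006905340209 rad
P(j) reaches its first maximum when (2j+1)*theta is as close as possible to pi/2, i.e. j = round(pi/(4*theta) - 1/2).
pi/(4*theta) - 1/2 = 1136.8779
(For comparison, the common estimate pi/4 * sqrt(N/k) = 1137.3780; the exact maximiser is used here.)
Optimal iterations = 1137

1137


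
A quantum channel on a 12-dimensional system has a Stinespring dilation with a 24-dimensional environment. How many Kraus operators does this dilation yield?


Tracing out the environment in an orthonormal basis {|i>_E} gives Kraus operators K_i = <i|_E U |0>_E.
Number of Kraus operators = dim(H_env) = d_env
= 24

24


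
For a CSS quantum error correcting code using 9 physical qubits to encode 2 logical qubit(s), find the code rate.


Code rate R = k/n
= 2/9
= 0.2222

0.2222


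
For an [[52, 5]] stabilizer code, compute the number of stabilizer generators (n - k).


For an [[n,k]] stabilizer code:
Number of stabilizer generators = n - k
= 52 - 5
= 47

47


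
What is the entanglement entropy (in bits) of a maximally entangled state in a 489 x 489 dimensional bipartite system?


For a maximally entangled state in d x d:
S = log2(d) = log2(489)
= 8.9337

8.9337


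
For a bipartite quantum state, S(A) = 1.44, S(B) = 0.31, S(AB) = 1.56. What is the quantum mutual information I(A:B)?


I(A:B) = S(A) + S(B) - S(AB)
= 1.44 + 0.31 - 1.56
= 0.1900

0.1900


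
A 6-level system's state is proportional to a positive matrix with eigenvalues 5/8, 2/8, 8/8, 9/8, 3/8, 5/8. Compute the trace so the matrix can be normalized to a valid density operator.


tr(M) = sum of eigenvalues
= 5/8 + 2/8 + 8/8 + 9/8 + 3/8 + 5/8
= 32/8
= 4.0000

4.0000


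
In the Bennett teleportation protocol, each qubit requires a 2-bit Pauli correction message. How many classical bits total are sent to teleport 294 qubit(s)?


Quantum teleportation requires 2 classical bits per qubit teleported.
294 qubit(s) -> 2 * 294 = 588 classical bits

588


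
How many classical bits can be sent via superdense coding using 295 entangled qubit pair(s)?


Superdense coding allows 2 classical bits per shared entangled pair.
295 pair(s) -> 2 * 295 = 590 classical bits

590


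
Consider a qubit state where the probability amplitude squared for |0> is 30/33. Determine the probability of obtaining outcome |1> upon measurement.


|alpha|^2 = 30/33 = 0.9091
|beta|^2 = 1 - 30/33 = 3/33 = 0.0909
P(|1>) = |beta|^2 = 0.0909

0.0909


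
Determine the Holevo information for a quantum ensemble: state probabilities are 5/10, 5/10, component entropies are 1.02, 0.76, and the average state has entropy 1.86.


chi = S(rho) - sum_i p_i * S(rho_i)
Weighted entropy = 5/10 * 1.02 + 5/10 * 0.76
= 0.8900
chi = 1.86 - 0.8900
= 0.9700

0.9700


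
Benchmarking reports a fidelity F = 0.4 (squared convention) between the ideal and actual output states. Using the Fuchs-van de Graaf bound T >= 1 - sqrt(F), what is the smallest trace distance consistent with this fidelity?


Fuchs-van de Graaf (squared-fidelity convention): 1 - sqrt(F) <= T <= sqrt(1 - F).
Lower bound: T >= 1 - sqrt(F)
sqrt(F) = sqrt(0.4) = 0.6325
T >= 1 - 0.6325
T >= 0.3675

0.3675


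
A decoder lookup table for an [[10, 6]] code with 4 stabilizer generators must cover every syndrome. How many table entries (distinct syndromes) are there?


Each stabilizer generator gives a binary (+1 or -1) measurement outcome.
With 4 independent generators:
Total syndromes = 2^4
= 16

16


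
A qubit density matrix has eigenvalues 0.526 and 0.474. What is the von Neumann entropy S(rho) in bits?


S = -p*log2(p) - (1-p)*log2(1-p)
p = 0.5260, 1-p = 0.4740
= -0.5260 * log2(0.5260) - 0.4740 * log2(0.4740)
= -(-0.4875) - (-0.5105)
= 0.9980

0.9980


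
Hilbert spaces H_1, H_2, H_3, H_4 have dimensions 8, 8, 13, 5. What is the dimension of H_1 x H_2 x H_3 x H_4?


dim(H_1 x H_2 x H_3 x H_4) = 8 * 8 * 13 * 5
= 64 * 13 * 5
= 832 * 5
= 4160

4160


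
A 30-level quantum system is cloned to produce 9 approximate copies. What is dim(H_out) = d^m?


Output space = H^(tensor 9) where dim(H) = 30
dim = 30^9
= 900 (after 2 factors)
= 27000 (after 3 factors)
= 810000 (after 4 factors)
= 24300000 (after 5 factors)
= 729000000 (after 6 factors)
= 21870000000 (after 7 factors)
= 656100000000 (after 8 factors)
= 19683000000000 (after 9 factors)
= 19683000000000

19683000000000


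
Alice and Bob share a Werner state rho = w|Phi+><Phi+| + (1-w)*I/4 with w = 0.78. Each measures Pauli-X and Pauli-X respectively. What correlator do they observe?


|Phi+> = (|00> + |11>)/sqrt(2)
For the pure Bell state, <X_A X_B> = +1 (Bell-state Pauli correlator).
The maximally-mixed part I/4 has tr(I/4 * P tensor P) = 0 for any traceless Pauli P.
So <X_A X_B>_rho = w * (+1) + (1 - w) * 0
= 0.78 * (+1)
= 0.7800

0.7800


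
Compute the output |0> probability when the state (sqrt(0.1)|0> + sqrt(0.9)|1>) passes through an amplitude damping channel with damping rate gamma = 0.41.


For amplitude damping with parameter gamma on state sqrt(a)|0> + sqrt(b)|1>:
alpha^2 = 0.1, beta^2 = 0.9
P(|0>) = alpha^2 + gamma * beta^2
= 0.1 + 0.41 * 0.9
= 0.1 + 0.3690
= 0.4690

0.4690


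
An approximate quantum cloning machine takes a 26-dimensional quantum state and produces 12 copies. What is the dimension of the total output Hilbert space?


Output space = H^(tensor 12) where dim(H) = 26
dim = 26^12
= 676 (after 2 factors)
= 17576 (after 3 factors)
= 456976 (after 4 factors)
= 11881376 (after 5 factors)
= 308915776 (after 6 factors)
= 8031810176 (after 7 factors)
= 208827064576 (after 8 factors)
= 5429503678976 (after 9 factors)
= 141167095653376 (after 10 factors)
= 3670344486987776 (after 11 factors)
= 95428956661682176 (after 12 factors)
= 95428956661682176

95428956661682176


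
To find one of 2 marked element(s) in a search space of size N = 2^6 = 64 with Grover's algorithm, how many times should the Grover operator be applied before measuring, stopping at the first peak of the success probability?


After j Grover iterations the success probability is P(j) = sin^2((2j+1)*theta), where sin(theta) = sqrt(k/N).
N = 2^6 = 64, k = 2
sin(theta) = sqrt(k/N) = 0.1767766953
theta = arcsin(sqrt(k/N)) = 0.1777106008 rad
P(j) reaches its first maximum when (2j+1)*theta is as close as possible to pi/2, i.e. j = round(pi/(4*theta) - 1/2).
pi/(4*theta) - 1/2 = 3.9195
(For comparison, the common estimate pi/4 * sqrt(N/k) = 4.4429; the exact maximiser is used here.)
Optimal iterations = 4

4


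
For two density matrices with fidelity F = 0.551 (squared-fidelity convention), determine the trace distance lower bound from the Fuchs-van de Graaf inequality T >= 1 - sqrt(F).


Fuchs-van de Graaf (squared-fidelity convention): 1 - sqrt(F) <= T <= sqrt(1 - F).
Lower bound: T >= 1 - sqrt(F)
sqrt(F) = sqrt(0.551) = 0.7423
T >= 1 - 0.7423
T >= 0.2577

0.2577


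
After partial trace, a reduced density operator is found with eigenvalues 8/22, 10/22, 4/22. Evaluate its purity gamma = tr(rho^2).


tr(rho^2) = sum of eigenvalues squared
= (8/22)^2 + (10/22)^2 + (4/22)^2
= (64 + 100 + 16) / 484
= 180/484
= 0.3719

0.3719


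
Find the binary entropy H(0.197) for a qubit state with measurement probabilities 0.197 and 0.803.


S = -p*log2(p) - (1-p)*log2(1-p)
p = 0.1970, 1-p = 0.8030
= -0.1970 * log2(0.1970) - 0.8030 * log2(0.8030)
= -(-0.4617) - (-0.2542)
= 0.7159

0.7159


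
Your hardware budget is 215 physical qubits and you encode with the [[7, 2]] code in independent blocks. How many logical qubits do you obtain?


Each code block uses 7 physical qubits for 2 logical qubit(s).
Number of complete blocks = floor(215 / 7) = 30
Logical qubits = 30 * 2
= 60

60


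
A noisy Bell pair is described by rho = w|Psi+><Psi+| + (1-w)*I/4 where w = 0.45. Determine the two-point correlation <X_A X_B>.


|Psi+> = (|01> + |10>)/sqrt(2)
For the pure Bell state, <X_A X_B> = +1 (Bell-state Pauli correlator).
The maximally-mixed part I/4 has tr(I/4 * P tensor P) = 0 for any traceless Pauli P.
So <X_A X_B>_rho = w * (+1) + (1 - w) * 0
= 0.45 * (+1)
= 0.4500

0.4500


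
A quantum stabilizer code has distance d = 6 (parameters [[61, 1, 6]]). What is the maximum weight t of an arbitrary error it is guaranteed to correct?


Code parameters: [[61, 1, 6]], distance d = 6.
Number of correctable errors = floor((d-1)/2)
= floor((6 - 1)/2)
= floor(5/2)
= 2

2


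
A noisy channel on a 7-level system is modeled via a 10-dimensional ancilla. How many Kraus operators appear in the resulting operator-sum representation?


Tracing out the environment in an orthonormal basis {|i>_E} gives Kraus operators K_i = <i|_E U |0>_E.
Number of Kraus operators = dim(H_env) = d_env
= 10

10


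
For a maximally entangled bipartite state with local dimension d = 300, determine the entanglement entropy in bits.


For a maximally entangled state in d x d:
S = log2(d) = log2(300)
= 8.2288

8.2288


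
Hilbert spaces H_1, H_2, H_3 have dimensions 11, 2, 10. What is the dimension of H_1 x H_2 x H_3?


dim(H_1 x H_2 x H_3) = 11 * 2 * 10
= 22 * 10
= 220

220


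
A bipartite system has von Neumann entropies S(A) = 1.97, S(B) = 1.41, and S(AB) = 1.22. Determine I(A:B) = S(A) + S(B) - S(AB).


I(A:B) = S(A) + S(B) - S(AB)
= 1.97 + 1.41 - 1.22
= 2.1600

2.1600


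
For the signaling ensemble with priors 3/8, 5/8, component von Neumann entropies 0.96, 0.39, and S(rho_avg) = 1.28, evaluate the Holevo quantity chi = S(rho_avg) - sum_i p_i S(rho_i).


chi = S(rho) - sum_i p_i * S(rho_i)
Weighted entropy = 3/8 * 0.96 + 5/8 * 0.39
= 0.6038
chi = 1.28 - 0.6038
= 0.6763

0.6763


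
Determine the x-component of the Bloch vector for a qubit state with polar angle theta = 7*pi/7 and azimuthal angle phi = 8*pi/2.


theta = 3.1416, phi = 12.5664
r_x = sin(theta)*cos(phi) = 0.0000 * 1.0000
r_x = 0.0000

0.0000


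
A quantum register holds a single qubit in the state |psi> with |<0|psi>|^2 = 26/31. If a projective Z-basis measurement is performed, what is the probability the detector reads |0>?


|alpha|^2 = 26/31 = 0.8387
|beta|^2 = 1 - 26/31 = 5/31 = 0.1613
P(|0>) = |alpha|^2 = 0.8387

0.8387


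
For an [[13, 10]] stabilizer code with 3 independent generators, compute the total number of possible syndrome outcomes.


Each stabilizer generator gives a binary (+1 or -1) measurement outcome.
With 3 independent generators:
Total syndromes = 2^3
= 8

8


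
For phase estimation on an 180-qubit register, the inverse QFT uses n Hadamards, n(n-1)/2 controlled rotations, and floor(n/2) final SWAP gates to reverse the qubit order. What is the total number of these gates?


Hadamard gates: 180
Controlled rotations: n*(n-1)/2 = 180*179/2 = 16110
SWAP gates: floor(n/2) = floor(180/2) = 90
Total = 180 + 16110 + 90
= 16380

16380


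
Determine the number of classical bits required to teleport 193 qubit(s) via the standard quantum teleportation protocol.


Quantum teleportation requires 2 classical bits per qubit teleported.
193 qubit(s) -> 2 * 193 = 386 classical bits

386


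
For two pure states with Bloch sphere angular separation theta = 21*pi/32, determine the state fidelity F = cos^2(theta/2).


For states separated by angle theta on Bloch sphere:
F = cos^2(theta/2)
theta = 21*pi/32 = 2.0617
theta/2 = 1.0308
cos(theta/2) = 0.5141
F = 0.2643

0.2643


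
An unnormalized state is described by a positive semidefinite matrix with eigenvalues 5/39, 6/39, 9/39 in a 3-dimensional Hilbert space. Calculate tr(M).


tr(M) = sum of eigenvalues
= 5/39 + 6/39 + 9/39
= 20/39
= 0.5128

0.5128


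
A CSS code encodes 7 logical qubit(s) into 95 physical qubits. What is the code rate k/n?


Code rate R = k/n
= 7/95
= 0.0737

0.0737


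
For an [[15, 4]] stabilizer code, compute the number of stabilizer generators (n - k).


For an [[n,k]] stabilizer code:
Number of stabilizer generators = n - k
= 15 - 4
= 11

11


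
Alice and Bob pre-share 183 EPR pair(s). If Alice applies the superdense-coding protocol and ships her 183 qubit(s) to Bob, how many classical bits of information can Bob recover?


Superdense coding allows 2 classical bits per shared entangled pair.
183 pair(s) -> 2 * 183 = 366 classical bits

366


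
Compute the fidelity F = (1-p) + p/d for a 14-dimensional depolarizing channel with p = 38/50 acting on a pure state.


F = (1-p) + p/d
= (1 - 0.7600) + 0.7600/14
= 0.2400 + 0.0543
= 0.2943

0.2943


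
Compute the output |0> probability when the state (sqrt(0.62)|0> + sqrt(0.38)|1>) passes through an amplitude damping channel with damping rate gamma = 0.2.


For amplitude damping with parameter gamma on state sqrt(a)|0> + sqrt(b)|1>:
alpha^2 = 0.62, beta^2 = 0.38
P(|0>) = alpha^2 + gamma * beta^2
= 0.62 + 0.2 * 0.38
= 0.62 + 0.0760
= 0.6960

0.6960


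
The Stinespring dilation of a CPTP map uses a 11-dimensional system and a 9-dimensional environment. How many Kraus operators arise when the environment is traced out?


Tracing out the environment in an orthonormal basis {|i>_E} gives Kraus operators K_i = <i|_E U |0>_E.
Number of Kraus operators = dim(H_env) = d_env
= 9

9


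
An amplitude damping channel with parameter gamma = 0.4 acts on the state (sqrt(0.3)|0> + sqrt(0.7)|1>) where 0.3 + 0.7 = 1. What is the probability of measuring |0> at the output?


For amplitude damping with parameter gamma on state sqrt(a)|0> + sqrt(b)|1>:
alpha^2 = 0.3, beta^2 = 0.7
P(|0>) = alpha^2 + gamma * beta^2
= 0.3 + 0.4 * 0.7
= 0.3 + 0.2800
= 0.5800

0.5800


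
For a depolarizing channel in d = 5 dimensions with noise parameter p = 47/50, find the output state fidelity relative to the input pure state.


F = (1-p) + p/d
= (1 - 0.9400) + 0.9400/5
= 0.0600 + 0.1880
= 0.2480

0.2480


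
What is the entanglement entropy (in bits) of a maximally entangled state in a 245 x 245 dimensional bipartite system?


For a maximally entangled state in d x d:
S = log2(d) = log2(245)
= 7.9366

7.9366


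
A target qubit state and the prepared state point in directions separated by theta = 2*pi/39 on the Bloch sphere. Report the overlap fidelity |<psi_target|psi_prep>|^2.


For states separated by angle theta on Bloch sphere:
F = cos^2(theta/2)
theta = 2*pi/39 = 0.1611
theta/2 = 0.0806
cos(theta/2) = 0.9968
F = 0.9935

0.9935


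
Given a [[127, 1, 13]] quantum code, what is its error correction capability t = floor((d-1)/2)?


Code parameters: [[127, 1, 13]], distance d = 13.
Number of correctable errors = floor((d-1)/2)
= floor((13 - 1)/2)
= floor(12/2)
= 6

6


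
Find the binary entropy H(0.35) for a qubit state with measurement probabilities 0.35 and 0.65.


S = -p*log2(p) - (1-p)*log2(1-p)
p = 0.3500, 1-p = 0.6500
= -0.3500 * log2(0.3500) - 0.6500 * log2(0.6500)
= -(-0.5301) - (-0.4040)
= 0.9341

0.9341


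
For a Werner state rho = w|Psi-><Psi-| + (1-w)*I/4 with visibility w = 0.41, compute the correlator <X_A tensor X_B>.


|Psi-> = (|01> - |10>)/sqrt(2)
For the pure Bell state, <X_A X_B> = -1 (Bell-state Pauli correlator).
The maximally-mixed part I/4 has tr(I/4 * P tensor P) = 0 for any traceless Pauli P.
So <X_A X_B>_rho = w * (-1) + (1 - w) * 0
= 0.41 * (-1)
= -0.4100

-0.4100


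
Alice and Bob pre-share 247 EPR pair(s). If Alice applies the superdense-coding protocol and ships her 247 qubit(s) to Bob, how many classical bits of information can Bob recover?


Superdense coding allows 2 classical bits per shared entangled pair.
247 pair(s) -> 2 * 247 = 494 classical bits

494


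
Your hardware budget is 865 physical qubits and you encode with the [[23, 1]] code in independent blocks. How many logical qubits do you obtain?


Each code block uses 23 physical qubits for 1 logical qubit(s).
Number of complete blocks = floor(865 / 23) = 37
Logical qubits = 37 * 1
= 37

37


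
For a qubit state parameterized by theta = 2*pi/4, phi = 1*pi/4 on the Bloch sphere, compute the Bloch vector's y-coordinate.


theta = 1.5708, phi = 0.7854
r_y = sin(theta)*sin(phi) = 1.0000 * 0.7071
r_y = 0.7071

0.7071


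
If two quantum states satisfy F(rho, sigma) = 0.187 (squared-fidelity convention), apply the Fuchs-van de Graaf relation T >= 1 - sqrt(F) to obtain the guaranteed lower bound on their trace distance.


Fuchs-van de Graaf (squared-fidelity convention): 1 - sqrt(F) <= T <= sqrt(1 - F).
Lower bound: T >= 1 - sqrt(F)
sqrt(F) = sqrt(0.187) = 0.4324
T >= 1 - 0.4324
T >= 0.5676

0.5676


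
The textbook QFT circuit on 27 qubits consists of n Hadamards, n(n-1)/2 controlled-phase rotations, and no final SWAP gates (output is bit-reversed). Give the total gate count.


Hadamard gates: 27
Controlled rotations: n*(n-1)/2 = 27*26/2 = 351
SWAP gates: 0 (omitted)
Total = 27 + 351
= 378

378


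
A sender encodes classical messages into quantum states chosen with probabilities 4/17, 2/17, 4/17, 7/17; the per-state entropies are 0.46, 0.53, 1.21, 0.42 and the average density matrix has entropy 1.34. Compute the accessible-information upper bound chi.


chi = S(rho) - sum_i p_i * S(rho_i)
Weighted entropy = 4/17 * 0.46 + 2/17 * 0.53 + 4/17 * 1.21 + 7/17 * 0.42
= 0.6282
chi = 1.34 - 0.6282
= 0.7118

0.7118


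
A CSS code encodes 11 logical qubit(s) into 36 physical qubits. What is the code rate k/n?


Code rate R = k/n
= 11/36
= 0.3056

0.3056


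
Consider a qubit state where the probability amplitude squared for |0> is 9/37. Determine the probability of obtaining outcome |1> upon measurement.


|alpha|^2 = 9/37 = 0.2432
|beta|^2 = 1 - 9/37 = 28/37 = 0.7568
P(|1>) = |beta|^2 = 0.7568

0.7568


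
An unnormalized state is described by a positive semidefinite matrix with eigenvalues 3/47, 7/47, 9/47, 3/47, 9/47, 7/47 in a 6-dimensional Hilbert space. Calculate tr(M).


tr(M) = sum of eigenvalues
= 3/47 + 7/47 + 9/47 + 3/47 + 9/47 + 7/47
= 38/47
= 0.8085

0.8085
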